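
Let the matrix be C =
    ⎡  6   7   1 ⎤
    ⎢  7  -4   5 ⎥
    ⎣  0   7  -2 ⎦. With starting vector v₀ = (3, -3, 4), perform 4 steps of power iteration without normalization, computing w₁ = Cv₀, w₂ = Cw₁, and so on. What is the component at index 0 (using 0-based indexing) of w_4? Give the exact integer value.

38961

w1 = Cv₀ = (1, 53, -29)
w2 = Cw1 = (348, -350, 429)
w3 = Cw2 = (67, 5981, -3308)
w4 = Cw3 = (38961, -39995, 48483)
The requested component of w4 is 38961.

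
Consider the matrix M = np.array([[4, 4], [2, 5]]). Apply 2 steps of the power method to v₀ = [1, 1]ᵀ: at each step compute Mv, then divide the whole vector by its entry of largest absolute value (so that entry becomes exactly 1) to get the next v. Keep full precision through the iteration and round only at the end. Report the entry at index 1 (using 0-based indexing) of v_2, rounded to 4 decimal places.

Mv0 = (8.00000, 7.00000); divide by 8.00000 → v1 = (1.00000, 0.87500)
Mv1 = (7.50000, 6.37500); divide by 7.50000 → v2 = (1.00000, 0.85000)
Requested entry of v2: 51/60 = 0.8500

0.8500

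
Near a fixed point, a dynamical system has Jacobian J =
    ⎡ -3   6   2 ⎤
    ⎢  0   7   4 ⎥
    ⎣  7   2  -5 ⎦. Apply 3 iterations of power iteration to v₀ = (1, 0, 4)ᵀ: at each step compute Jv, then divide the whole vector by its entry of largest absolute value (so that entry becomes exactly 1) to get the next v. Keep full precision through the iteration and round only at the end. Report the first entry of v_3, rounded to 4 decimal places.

0.4842

Jv0 = (5.00000, 16.00000, -13.00000); divide by 16.00000 → v1 = (0.31250, 1.00000, -0.81250)
Jv1 = (3.43750, 3.75000, 8.25000); divide by 8.25000 → v2 = (0.41667, 0.45455, 1.00000)
Jv2 = (3.47727, 7.18182, -1.17424); divide by 7.18182 → v3 = (0.48418, 1.00000, -0.16350)
Requested entry of v3: 459/948 = 0.4842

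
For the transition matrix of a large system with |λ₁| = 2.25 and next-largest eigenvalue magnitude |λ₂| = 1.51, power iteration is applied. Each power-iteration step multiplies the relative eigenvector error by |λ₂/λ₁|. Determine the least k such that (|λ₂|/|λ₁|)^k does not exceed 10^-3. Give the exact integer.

18

|λ₂/λ₁| = 1.51/2.25 = 0.67111
Need k ≥ ln(10^-3) / ln(0.67111) = -6.9078 / -0.3988 ≈ 17.320
Smallest integer k satisfying the bound: 18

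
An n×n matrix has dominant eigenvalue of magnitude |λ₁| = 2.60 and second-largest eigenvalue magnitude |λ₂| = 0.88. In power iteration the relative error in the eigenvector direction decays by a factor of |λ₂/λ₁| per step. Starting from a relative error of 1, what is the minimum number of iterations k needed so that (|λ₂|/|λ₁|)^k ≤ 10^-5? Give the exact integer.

11

|λ₂/λ₁| = 0.88/2.60 = 0.33846
Need k ≥ ln(10^-5) / ln(0.33846) = -11.5129 / -1.0833 ≈ 10.627
Smallest integer k satisfying the bound: 11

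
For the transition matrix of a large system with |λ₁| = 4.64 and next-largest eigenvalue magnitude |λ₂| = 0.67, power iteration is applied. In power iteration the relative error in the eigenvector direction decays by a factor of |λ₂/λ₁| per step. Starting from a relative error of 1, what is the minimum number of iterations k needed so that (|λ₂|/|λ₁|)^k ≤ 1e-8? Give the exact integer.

|λ₂/λ₁| = 0.67/4.64 = 0.14440
Need k ≥ ln(1e-8) / ln(0.14440) = -18.4207 / -1.9352 ≈ 9.519
Smallest integer k satisfying the bound: 10

10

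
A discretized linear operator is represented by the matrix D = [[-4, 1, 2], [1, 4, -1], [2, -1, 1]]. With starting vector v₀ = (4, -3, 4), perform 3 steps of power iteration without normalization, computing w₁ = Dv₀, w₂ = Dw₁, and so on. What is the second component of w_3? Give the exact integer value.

w1 = Dv₀ = (-11, -12, 15)
w2 = Dw1 = (62, -74, 5)
w3 = Dw2 = (-312, -239, 203)
The requested component of w3 is -239.

-239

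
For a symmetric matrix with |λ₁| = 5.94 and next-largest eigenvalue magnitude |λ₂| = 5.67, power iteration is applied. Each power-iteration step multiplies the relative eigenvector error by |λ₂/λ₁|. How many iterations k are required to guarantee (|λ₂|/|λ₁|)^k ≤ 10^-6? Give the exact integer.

|λ₂/λ₁| = 5.67/5.94 = 0.95455
Need k ≥ ln(10^-6) / ln(0.95455) = -13.8155 / -0.0465 ≈ 296.980
Smallest integer k satisfying the bound: 297

297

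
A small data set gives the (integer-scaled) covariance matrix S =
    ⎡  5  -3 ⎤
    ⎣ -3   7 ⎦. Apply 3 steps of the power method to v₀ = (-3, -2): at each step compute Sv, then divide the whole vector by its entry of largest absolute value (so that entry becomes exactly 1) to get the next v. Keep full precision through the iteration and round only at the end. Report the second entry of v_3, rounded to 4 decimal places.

Sv0 = (-9.00000, -5.00000); divide by -9.00000 → v1 = (1.00000, 0.55556)
Sv1 = (3.33333, 0.88889); divide by 3.33333 → v2 = (1.00000, 0.26667)
Sv2 = (4.20000, -1.13333); divide by 4.20000 → v3 = (1.00000, -0.26984)
Requested entry of v3: 34/-126 = -0.2698

-0.2698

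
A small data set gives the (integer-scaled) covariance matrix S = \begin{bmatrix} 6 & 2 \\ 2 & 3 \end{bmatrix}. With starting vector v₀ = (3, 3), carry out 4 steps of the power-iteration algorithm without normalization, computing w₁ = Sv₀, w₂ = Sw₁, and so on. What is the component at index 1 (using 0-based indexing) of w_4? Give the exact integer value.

w1 = Sv₀ = (24, 15)
w2 = Sw1 = (174, 93)
w3 = Sw2 = (1230, 627)
w4 = Sw3 = (8634, 4341)
The requested component of w4 is 4341.

4341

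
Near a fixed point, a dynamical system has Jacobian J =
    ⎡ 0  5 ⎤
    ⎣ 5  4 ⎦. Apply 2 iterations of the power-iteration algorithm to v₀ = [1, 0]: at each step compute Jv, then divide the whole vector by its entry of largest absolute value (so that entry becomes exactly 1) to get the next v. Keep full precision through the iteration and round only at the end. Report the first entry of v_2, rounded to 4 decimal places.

Jv0 = (0.00000, 5.00000); divide by 5.00000 → v1 = (0.00000, 1.00000)
Jv1 = (5.00000, 4.00000); divide by 5.00000 → v2 = (1.00000, 0.80000)
Requested entry of v2: 25/25 = 1.0000

1.0000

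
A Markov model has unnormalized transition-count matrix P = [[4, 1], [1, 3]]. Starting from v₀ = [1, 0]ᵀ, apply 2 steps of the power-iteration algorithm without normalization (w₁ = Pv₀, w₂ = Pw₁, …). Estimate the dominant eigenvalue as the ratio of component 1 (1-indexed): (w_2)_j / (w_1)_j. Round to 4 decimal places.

w1 = Pv₀ = (4, 1)
w2 = Pw1 = (17, 7)
Ratio at component: 17 / 4 = 4.2500

4.2500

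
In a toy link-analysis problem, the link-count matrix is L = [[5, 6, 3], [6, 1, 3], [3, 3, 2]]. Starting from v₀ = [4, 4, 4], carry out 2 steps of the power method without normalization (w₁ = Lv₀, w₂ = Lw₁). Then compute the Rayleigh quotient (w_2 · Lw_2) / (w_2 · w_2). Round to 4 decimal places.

w1 = Lv₀ = (56, 40, 32)
w2 = Lw1 = (616, 472, 352)
Lw2 = (6968, 5224, 3968)
w2·Lw2 = 616·6968 + 472·5224 + 352·3968 = 8154752; w2·w2 = 616·616 + 472·472 + 352·352 = 726144
λ ≈ 8154752/726144 = 11.2302

λ ≈ 11.2302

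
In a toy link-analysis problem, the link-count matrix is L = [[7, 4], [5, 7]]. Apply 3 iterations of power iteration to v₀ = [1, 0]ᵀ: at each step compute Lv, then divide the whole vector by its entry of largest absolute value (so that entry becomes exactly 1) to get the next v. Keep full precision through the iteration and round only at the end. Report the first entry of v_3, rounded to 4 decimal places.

0.9138

Lv0 = (7.00000, 5.00000); divide by 7.00000 → v1 = (1.00000, 0.71429)
Lv1 = (9.85714, 10.00000); divide by 10.00000 → v2 = (0.98571, 1.00000)
Lv2 = (10.90000, 11.92857); divide by 11.92857 → v3 = (0.91377, 1.00000)
Requested entry of v3: 763/835 = 0.9138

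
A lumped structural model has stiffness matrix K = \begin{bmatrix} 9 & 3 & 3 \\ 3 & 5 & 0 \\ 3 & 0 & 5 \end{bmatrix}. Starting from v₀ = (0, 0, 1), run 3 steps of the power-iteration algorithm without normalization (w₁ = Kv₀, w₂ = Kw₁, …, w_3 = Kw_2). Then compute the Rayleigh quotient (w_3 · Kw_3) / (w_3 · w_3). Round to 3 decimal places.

w1 = Kv₀ = (9·0 + 3·0 + 3·1; 3·0 + 5·0 + 0·1; 3·0 + 0·0 + 5·1) = (3, 0, 5)
w2 = Kw1 = (9·3 + 3·0 + 3·5; 3·3 + 5·0 + 0·5; 3·3 + 0·0 + 5·5) = (42, 9, 34)
w3 = Kw2 = (507, 171, 296)
Kw3 = (5964, 2376, 3001)
w3·Kw3 = 507·5964 + 171·2376 + 296·3001 = 4318340; w3·w3 = 507·507 + 171·171 + 296·296 = 373906
λ ≈ 4318340/373906 = 11.549

λ ≈ 11.549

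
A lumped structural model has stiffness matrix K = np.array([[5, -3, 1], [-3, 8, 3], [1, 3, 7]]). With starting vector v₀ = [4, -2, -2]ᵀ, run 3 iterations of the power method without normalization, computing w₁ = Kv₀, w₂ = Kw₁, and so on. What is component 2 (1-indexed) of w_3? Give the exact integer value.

-4324

w1 = Kv₀ = (5·4 + (-3)·(-2) + 1·(-2); (-3)·4 + 8·(-2) + 3·(-2); 1·4 + 3·(-2) + 7·(-2)) = (24, -34, -16)
w2 = Kw1 = (5·24 + (-3)·(-34) + 1·(-16); (-3)·24 + 8·(-34) + 3·(-16); 1·24 + 3·(-34) + 7·(-16)) = (206, -392, -190)
w3 = Kw2 = (2016, -4324, -2300)
The requested component of w3 is -4324.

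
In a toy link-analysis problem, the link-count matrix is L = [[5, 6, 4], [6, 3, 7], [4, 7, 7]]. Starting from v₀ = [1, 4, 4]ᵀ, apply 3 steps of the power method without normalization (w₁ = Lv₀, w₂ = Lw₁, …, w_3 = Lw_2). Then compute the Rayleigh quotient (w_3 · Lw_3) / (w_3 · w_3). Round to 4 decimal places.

w1 = Lv₀ = (5·1 + 6·4 + 4·4; 6·1 + 3·4 + 7·4; 4·1 + 7·4 + 7·4) = (45, 46, 60)
w2 = Lw1 = (5·45 + 6·46 + 4·60; 6·45 + 3·46 + 7·60; 4·45 + 7·46 + 7·60) = (741, 828, 922)
w3 = Lw2 = (12361, 13384, 15214)
Lw3 = (202965, 220816, 249630)
w3·Lw3 = 12361·202965 + 13384·220816 + 15214·249630 = 9262122529; w3·w3 = 12361·12361 + 13384·13384 + 15214·15214 = 563391573
λ ≈ 9262122529/563391573 = 16.4399

16.4399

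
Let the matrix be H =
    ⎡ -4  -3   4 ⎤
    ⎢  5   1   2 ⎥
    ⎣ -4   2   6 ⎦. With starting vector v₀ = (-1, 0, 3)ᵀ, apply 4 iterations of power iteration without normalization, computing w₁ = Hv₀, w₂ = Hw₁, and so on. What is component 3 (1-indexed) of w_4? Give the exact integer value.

w1 = Hv₀ = ((-4)·(-1) + (-3)·0 + 4·3; 5·(-1) + 1·0 + 2·3; (-4)·(-1) + 2·0 + 6·3) = (16, 1, 22)
w2 = Hw1 = ((-4)·16 + (-3)·1 + 4·22; 5·16 + 1·1 + 2·22; (-4)·16 + 2·1 + 6·22) = (21, 125, 70)
w3 = Hw2 = (-179, 370, 586)
w4 = Hw3 = (1950, 647, 4972)
The requested component of w4 is 4972.

4972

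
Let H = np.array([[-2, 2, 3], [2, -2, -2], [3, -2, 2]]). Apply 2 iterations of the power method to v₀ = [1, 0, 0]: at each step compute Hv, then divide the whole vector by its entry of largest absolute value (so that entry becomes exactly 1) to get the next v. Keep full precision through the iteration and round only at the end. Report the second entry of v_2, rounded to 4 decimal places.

Hv0 = (-2.00000, 2.00000, 3.00000); divide by 3.00000 → v1 = (-0.66667, 0.66667, 1.00000)
Hv1 = (5.66667, -4.66667, -1.33333); divide by 5.66667 → v2 = (1.00000, -0.82353, -0.23529)
Requested entry of v2: -14/17 = -0.8235

-0.8235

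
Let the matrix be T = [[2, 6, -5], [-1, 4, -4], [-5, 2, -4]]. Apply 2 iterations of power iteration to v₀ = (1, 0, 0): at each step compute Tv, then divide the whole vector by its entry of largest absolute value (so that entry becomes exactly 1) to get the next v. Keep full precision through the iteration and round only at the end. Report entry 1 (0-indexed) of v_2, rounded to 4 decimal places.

0.6087

Tv0 = (2.00000, -1.00000, -5.00000); divide by -5.00000 → v1 = (-0.40000, 0.20000, 1.00000)
Tv1 = (-4.60000, -2.80000, -1.60000); divide by -4.60000 → v2 = (1.00000, 0.60870, 0.34783)
Requested entry of v2: 14/23 = 0.6087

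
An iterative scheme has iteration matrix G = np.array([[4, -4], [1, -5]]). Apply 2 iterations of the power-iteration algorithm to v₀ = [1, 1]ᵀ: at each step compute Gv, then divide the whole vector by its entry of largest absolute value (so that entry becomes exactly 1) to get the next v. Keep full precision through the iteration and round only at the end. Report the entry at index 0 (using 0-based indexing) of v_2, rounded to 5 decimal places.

Gv0 = (0.000000, -4.000000); divide by -4.000000 → v1 = (0.000000, 1.000000)
Gv1 = (-4.000000, -5.000000); divide by -5.000000 → v2 = (0.800000, 1.000000)
Requested entry of v2: 16/20 = 0.80000

0.80000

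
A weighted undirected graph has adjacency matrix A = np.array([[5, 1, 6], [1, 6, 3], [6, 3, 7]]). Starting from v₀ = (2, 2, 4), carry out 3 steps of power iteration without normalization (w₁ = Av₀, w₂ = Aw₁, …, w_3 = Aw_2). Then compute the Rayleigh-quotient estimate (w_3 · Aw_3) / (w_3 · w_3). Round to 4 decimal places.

λ ≈ 13.2828

w1 = Av₀ = (36, 26, 46)
w2 = Aw1 = (482, 330, 616)
w3 = Aw2 = (6436, 4310, 8194)
Aw3 = (85654, 56878, 108904)
w3·Aw3 = 6436·85654 + 4310·56878 + 8194·108904 = 1688772700; w3·w3 = 6436·6436 + 4310·4310 + 8194·8194 = 127139832
λ ≈ 1688772700/127139832 = 13.2828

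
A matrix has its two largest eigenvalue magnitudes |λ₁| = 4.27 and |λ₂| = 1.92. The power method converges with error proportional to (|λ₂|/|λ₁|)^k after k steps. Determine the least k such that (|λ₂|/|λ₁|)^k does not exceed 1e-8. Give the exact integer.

|λ₂/λ₁| = 1.92/4.27 = 0.44965
Need k ≥ ln(1e-8) / ln(0.44965) = -18.4207 / -0.7993 ≈ 23.046
Smallest integer k satisfying the bound: 24

24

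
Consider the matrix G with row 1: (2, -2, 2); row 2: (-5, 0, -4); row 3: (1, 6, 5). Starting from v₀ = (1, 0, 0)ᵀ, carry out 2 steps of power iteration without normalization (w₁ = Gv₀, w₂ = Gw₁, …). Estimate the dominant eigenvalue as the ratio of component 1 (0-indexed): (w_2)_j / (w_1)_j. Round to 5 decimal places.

λ ≈ 2.80000

w1 = Gv₀ = (2·1 + (-2)·0 + 2·0; (-5)·1 + 0·0 + (-4)·0; 1·1 + 6·0 + 5·0) = (2, -5, 1)
w2 = Gw1 = (2·2 + (-2)·(-5) + 2·1; (-5)·2 + 0·(-5) + (-4)·1; 1·2 + 6·(-5) + 5·1) = (16, -14, -23)
Ratio at component: -14 / -5 = 2.80000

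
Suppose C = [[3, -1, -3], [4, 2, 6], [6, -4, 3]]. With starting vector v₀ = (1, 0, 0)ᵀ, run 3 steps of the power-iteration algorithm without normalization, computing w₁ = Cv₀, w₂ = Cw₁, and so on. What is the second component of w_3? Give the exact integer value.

180

w1 = Cv₀ = (3·1 + (-1)·0 + (-3)·0; 4·1 + 2·0 + 6·0; 6·1 + (-4)·0 + 3·0) = (3, 4, 6)
w2 = Cw1 = (3·3 + (-1)·4 + (-3)·6; 4·3 + 2·4 + 6·6; 6·3 + (-4)·4 + 3·6) = (-13, 56, 20)
w3 = Cw2 = (-155, 180, -242)
The requested component of w3 is 180.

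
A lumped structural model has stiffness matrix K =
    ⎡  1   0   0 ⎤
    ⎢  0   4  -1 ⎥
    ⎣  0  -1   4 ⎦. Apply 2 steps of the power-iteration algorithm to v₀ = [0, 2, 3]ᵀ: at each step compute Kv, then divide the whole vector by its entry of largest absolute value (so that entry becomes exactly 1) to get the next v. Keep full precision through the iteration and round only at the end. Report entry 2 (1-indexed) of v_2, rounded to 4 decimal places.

Kv0 = (0.00000, 5.00000, 10.00000); divide by 10.00000 → v1 = (0.00000, 0.50000, 1.00000)
Kv1 = (0.00000, 1.00000, 3.50000); divide by 3.50000 → v2 = (0.00000, 0.28571, 1.00000)
Requested entry of v2: 10/35 = 0.2857

0.2857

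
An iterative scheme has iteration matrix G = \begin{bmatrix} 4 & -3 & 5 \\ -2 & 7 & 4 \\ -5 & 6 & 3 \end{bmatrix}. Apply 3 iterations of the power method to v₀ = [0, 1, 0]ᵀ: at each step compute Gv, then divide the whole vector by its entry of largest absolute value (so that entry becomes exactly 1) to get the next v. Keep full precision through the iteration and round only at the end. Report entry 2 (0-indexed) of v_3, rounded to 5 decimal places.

Gv0 = (-3.000000, 7.000000, 6.000000); divide by 7.000000 → v1 = (-0.428571, 1.000000, 0.857143)
Gv1 = (-0.428571, 11.285714, 10.714286); divide by 11.285714 → v2 = (-0.037975, 1.000000, 0.949367)
Gv2 = (1.594937, 10.873418, 9.037975); divide by 10.873418 → v3 = (0.146682, 1.000000, 0.831199)
Requested entry of v3: 714/859 = 0.83120

0.83120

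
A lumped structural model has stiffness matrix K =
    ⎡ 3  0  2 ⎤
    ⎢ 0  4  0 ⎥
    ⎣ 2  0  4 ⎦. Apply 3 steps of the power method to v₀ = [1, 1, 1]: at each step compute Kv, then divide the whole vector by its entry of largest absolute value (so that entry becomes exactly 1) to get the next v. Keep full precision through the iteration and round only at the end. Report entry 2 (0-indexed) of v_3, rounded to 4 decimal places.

1.0000

Kv0 = (5.00000, 4.00000, 6.00000); divide by 6.00000 → v1 = (0.83333, 0.66667, 1.00000)
Kv1 = (4.50000, 2.66667, 5.66667); divide by 5.66667 → v2 = (0.79412, 0.47059, 1.00000)
Kv2 = (4.38235, 1.88235, 5.58824); divide by 5.58824 → v3 = (0.78421, 0.33684, 1.00000)
Requested entry of v3: 190/190 = 1.0000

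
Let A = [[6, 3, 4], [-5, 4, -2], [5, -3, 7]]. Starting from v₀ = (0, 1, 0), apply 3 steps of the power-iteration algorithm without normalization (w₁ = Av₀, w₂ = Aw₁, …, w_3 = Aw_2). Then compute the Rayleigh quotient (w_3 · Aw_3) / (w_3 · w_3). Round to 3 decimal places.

w1 = Av₀ = (6·0 + 3·1 + 4·0; (-5)·0 + 4·1 + (-2)·0; 5·0 + (-3)·1 + 7·0) = (3, 4, -3)
w2 = Aw1 = (6·3 + 3·4 + 4·(-3); (-5)·3 + 4·4 + (-2)·(-3); 5·3 + (-3)·4 + 7·(-3)) = (18, 7, -18)
w3 = Aw2 = (57, -26, -57)
Aw3 = (36, -275, -36)
w3·Aw3 = 57·36 + (-26)·(-275) + (-57)·(-36) = 11254; w3·w3 = 57·57 + (-26)·(-26) + (-57)·(-57) = 7174
λ ≈ 11254/7174 = 1.569

λ ≈ 1.569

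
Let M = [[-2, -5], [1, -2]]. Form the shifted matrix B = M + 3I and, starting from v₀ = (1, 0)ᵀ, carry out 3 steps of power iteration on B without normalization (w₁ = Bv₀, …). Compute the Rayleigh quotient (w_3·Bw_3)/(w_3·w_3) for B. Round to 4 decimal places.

B = M + 3I has rows (1, -5); (1, 1)
w1 = Bv₀ = (1, 1)
w2 = Bw1 = (-4, 2)
w3 = Bw2 = (-14, -2)
Bw3 = (-4, -16)
w3·Bw3 = 88; w3·w3 = 200; μ ≈ 88/200 = 0.4400

0.4400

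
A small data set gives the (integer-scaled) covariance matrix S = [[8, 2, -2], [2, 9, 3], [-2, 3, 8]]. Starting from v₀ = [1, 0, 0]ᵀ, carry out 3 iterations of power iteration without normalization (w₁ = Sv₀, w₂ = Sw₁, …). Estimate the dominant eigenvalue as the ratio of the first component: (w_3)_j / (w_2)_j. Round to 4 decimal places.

w1 = Sv₀ = (8·1 + 2·0 + (-2)·0; 2·1 + 9·0 + 3·0; (-2)·1 + 3·0 + 8·0) = (8, 2, -2)
w2 = Sw1 = (8·8 + 2·2 + (-2)·(-2); 2·8 + 9·2 + 3·(-2); (-2)·8 + 3·2 + 8·(-2)) = (72, 28, -26)
w3 = Sw2 = (684, 318, -268)
Ratio at component: 684 / 72 = 9.5000

9.5000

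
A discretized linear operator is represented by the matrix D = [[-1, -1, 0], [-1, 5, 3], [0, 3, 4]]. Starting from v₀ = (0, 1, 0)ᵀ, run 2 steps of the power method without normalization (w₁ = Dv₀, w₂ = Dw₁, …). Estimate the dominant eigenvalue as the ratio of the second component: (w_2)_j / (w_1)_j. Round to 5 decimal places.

λ ≈ 7.00000

w1 = Dv₀ = (-1, 5, 3)
w2 = Dw1 = (-4, 35, 27)
Ratio at component: 35 / 5 = 7.00000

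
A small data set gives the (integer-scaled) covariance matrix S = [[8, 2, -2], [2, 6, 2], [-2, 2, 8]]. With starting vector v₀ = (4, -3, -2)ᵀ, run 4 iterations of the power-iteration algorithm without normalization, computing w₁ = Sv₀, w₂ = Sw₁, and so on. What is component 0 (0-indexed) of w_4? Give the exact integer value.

w1 = Sv₀ = (8·4 + 2·(-3) + (-2)·(-2); 2·4 + 6·(-3) + 2·(-2); (-2)·4 + 2·(-3) + 8·(-2)) = (30, -14, -30)
w2 = Sw1 = (8·30 + 2·(-14) + (-2)·(-30); 2·30 + 6·(-14) + 2·(-30); (-2)·30 + 2·(-14) + 8·(-30)) = (272, -84, -328)
w3 = Sw2 = (2664, -616, -3336)
w4 = Sw3 = (26752, -5040, -33248)
The requested component of w4 is 26752.

26752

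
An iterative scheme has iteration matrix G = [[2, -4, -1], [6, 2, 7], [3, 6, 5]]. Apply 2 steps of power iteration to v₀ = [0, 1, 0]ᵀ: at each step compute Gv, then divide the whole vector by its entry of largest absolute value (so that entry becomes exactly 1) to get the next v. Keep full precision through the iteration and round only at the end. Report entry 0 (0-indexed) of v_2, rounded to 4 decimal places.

-0.7333

Gv0 = (-4.00000, 2.00000, 6.00000); divide by 6.00000 → v1 = (-0.66667, 0.33333, 1.00000)
Gv1 = (-3.66667, 3.66667, 5.00000); divide by 5.00000 → v2 = (-0.73333, 0.73333, 1.00000)
Requested entry of v2: -22/30 = -0.7333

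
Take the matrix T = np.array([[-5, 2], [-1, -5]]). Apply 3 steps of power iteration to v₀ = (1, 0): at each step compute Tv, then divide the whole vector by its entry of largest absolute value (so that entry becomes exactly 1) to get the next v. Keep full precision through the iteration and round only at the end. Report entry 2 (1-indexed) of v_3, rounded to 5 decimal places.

Tv0 = (-5.000000, -1.000000); divide by -5.000000 → v1 = (1.000000, 0.200000)
Tv1 = (-4.600000, -2.000000); divide by -4.600000 → v2 = (1.000000, 0.434783)
Tv2 = (-4.130435, -3.173913); divide by -4.130435 → v3 = (1.000000, 0.768421)
Requested entry of v3: -73/-95 = 0.76842

0.76842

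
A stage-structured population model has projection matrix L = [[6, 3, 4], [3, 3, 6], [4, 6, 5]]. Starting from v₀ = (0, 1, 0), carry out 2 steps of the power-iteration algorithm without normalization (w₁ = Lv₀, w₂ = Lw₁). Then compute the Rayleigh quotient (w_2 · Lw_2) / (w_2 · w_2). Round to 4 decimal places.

w1 = Lv₀ = (3, 3, 6)
w2 = Lw1 = (51, 54, 60)
Lw2 = (708, 675, 828)
w2·Lw2 = 51·708 + 54·675 + 60·828 = 122238; w2·w2 = 51·51 + 54·54 + 60·60 = 9117
λ ≈ 122238/9117 = 13.4077

13.4077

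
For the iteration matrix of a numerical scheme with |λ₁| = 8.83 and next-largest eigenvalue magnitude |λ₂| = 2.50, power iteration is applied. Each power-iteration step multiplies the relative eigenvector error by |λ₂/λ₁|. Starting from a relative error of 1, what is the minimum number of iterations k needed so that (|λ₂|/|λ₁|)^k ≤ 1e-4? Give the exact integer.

|λ₂/λ₁| = 2.50/8.83 = 0.28313
Need k ≥ ln(1e-4) / ln(0.28313) = -9.2103 / -1.2619 ≈ 7.299
Smallest integer k satisfying the bound: 8

8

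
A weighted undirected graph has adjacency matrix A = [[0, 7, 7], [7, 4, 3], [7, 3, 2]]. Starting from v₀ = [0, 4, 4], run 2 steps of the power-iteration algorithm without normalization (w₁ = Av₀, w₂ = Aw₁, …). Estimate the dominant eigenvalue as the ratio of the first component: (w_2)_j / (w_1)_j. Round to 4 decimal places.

w1 = Av₀ = (0·0 + 7·4 + 7·4; 7·0 + 4·4 + 3·4; 7·0 + 3·4 + 2·4) = (56, 28, 20)
w2 = Aw1 = (0·56 + 7·28 + 7·20; 7·56 + 4·28 + 3·20; 7·56 + 3·28 + 2·20) = (336, 564, 516)
Ratio at component: 336 / 56 = 6.0000

λ ≈ 6.0000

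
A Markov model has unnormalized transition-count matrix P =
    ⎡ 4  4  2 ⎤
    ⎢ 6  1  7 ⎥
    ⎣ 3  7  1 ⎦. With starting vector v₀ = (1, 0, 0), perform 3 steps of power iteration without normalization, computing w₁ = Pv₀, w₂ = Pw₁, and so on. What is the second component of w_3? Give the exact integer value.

w1 = Pv₀ = (4·1 + 4·0 + 2·0; 6·1 + 1·0 + 7·0; 3·1 + 7·0 + 1·0) = (4, 6, 3)
w2 = Pw1 = (4·4 + 4·6 + 2·3; 6·4 + 1·6 + 7·3; 3·4 + 7·6 + 1·3) = (46, 51, 57)
w3 = Pw2 = (502, 726, 552)
The requested component of w3 is 726.

726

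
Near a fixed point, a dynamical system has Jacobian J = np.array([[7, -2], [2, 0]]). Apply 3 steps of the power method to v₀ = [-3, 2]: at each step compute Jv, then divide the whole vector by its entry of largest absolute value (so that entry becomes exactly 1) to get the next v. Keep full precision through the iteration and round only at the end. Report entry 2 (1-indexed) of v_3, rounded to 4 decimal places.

0.3132

Jv0 = (-25.00000, -6.00000); divide by -25.00000 → v1 = (1.00000, 0.24000)
Jv1 = (6.52000, 2.00000); divide by 6.52000 → v2 = (1.00000, 0.30675)
Jv2 = (6.38650, 2.00000); divide by 6.38650 → v3 = (1.00000, 0.31316)
Requested entry of v3: -326/-1041 = 0.3132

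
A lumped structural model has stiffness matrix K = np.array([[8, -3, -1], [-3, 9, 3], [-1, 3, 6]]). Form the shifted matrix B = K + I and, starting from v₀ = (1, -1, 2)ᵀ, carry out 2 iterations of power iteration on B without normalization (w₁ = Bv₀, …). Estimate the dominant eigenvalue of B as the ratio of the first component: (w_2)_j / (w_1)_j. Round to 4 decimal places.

10.1000

B = K + I has rows (9, -3, -1); (-3, 10, 3); (-1, 3, 7)
w1 = Bv₀ = (10, -7, 10)
w2 = Bw1 = (101, -70, 39)
Ratio: 101/10 = 10.1000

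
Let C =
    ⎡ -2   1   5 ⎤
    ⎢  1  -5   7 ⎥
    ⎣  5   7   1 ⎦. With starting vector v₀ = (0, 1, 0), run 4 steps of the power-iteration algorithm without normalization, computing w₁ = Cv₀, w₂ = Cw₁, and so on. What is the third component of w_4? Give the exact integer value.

-3394

w1 = Cv₀ = (1, -5, 7)
w2 = Cw1 = (28, 75, -23)
w3 = Cw2 = (-96, -508, 642)
w4 = Cw3 = (2894, 6938, -3394)
The requested component of w4 is -3394.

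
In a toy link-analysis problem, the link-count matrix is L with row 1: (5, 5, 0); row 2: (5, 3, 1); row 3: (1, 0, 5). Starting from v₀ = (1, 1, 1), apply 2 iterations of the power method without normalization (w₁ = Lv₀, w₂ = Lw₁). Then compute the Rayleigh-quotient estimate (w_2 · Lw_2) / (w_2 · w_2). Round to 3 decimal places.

9.122

w1 = Lv₀ = (10, 9, 6)
w2 = Lw1 = (95, 83, 40)
Lw2 = (890, 764, 295)
w2·Lw2 = 95·890 + 83·764 + 40·295 = 159762; w2·w2 = 95·95 + 83·83 + 40·40 = 17514
λ ≈ 159762/17514 = 9.122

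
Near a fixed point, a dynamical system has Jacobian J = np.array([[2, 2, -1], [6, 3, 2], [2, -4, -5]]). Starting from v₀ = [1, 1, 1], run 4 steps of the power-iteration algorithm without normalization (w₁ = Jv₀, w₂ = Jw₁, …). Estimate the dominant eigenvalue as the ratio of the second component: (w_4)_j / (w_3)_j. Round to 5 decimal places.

w1 = Jv₀ = (2·1 + 2·1 + (-1)·1; 6·1 + 3·1 + 2·1; 2·1 + (-4)·1 + (-5)·1) = (3, 11, -7)
w2 = Jw1 = (2·3 + 2·11 + (-1)·(-7); 6·3 + 3·11 + 2·(-7); 2·3 + (-4)·11 + (-5)·(-7)) = (35, 37, -3)
w3 = Jw2 = (147, 315, -63)
w4 = Jw3 = (987, 1701, -651)
Ratio at component: 1701 / 315 = 5.40000

5.40000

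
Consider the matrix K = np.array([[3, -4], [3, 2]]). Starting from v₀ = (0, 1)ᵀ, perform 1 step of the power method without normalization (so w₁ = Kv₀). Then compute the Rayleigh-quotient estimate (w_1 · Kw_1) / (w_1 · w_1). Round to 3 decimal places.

3.200

w1 = Kv₀ = (3·0 + (-4)·1; 3·0 + 2·1) = (-4, 2)
Kw1 = (-20, -8)
w1·Kw1 = (-4)·(-20) + 2·(-8) = 64; w1·w1 = (-4)·(-4) + 2·2 = 20
λ ≈ 64/20 = 3.200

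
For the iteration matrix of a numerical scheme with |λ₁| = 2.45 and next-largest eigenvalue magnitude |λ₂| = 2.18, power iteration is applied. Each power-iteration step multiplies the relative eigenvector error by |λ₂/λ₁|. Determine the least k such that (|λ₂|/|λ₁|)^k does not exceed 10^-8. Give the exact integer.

158

|λ₂/λ₁| = 2.18/2.45 = 0.88980
Need k ≥ ln(10^-8) / ln(0.88980) = -18.4207 / -0.1168 ≈ 157.761
Smallest integer k satisfying the bound: 158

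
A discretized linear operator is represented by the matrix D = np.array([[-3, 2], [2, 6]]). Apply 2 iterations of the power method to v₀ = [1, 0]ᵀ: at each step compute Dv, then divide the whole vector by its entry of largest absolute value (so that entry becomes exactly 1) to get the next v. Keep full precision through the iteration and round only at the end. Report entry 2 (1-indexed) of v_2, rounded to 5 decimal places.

0.46154

Dv0 = (-3.000000, 2.000000); divide by -3.000000 → v1 = (1.000000, -0.666667)
Dv1 = (-4.333333, -2.000000); divide by -4.333333 → v2 = (1.000000, 0.461538)
Requested entry of v2: 6/13 = 0.46154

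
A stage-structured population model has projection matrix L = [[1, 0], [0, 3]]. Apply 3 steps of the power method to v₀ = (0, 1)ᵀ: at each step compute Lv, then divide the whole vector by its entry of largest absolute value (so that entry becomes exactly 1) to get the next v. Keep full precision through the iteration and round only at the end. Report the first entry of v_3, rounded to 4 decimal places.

Lv0 = (0.00000, 3.00000); divide by 3.00000 → v1 = (0.00000, 1.00000)
Lv1 = (0.00000, 3.00000); divide by 3.00000 → v2 = (0.00000, 1.00000)
Lv2 = (0.00000, 3.00000); divide by 3.00000 → v3 = (0.00000, 1.00000)
Requested entry of v3: 0/27 = 0.0000

0.0000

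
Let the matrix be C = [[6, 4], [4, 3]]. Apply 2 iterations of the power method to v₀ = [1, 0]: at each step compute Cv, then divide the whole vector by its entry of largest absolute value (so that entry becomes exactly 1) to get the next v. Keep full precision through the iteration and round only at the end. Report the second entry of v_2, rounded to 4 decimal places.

Cv0 = (6.00000, 4.00000); divide by 6.00000 → v1 = (1.00000, 0.66667)
Cv1 = (8.66667, 6.00000); divide by 8.66667 → v2 = (1.00000, 0.69231)
Requested entry of v2: 36/52 = 0.6923

0.6923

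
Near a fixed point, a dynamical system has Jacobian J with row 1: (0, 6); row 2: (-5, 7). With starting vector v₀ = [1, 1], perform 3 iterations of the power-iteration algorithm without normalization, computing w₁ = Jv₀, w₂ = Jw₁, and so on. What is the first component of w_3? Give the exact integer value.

w1 = Jv₀ = (0·1 + 6·1; (-5)·1 + 7·1) = (6, 2)
w2 = Jw1 = (0·6 + 6·2; (-5)·6 + 7·2) = (12, -16)
w3 = Jw2 = (-96, -172)
The requested component of w3 is -96.

-96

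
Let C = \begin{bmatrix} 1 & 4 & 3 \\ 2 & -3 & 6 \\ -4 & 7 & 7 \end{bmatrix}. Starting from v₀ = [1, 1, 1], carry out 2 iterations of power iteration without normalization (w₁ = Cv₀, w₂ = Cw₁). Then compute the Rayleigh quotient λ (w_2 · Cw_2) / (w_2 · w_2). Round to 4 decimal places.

8.4088

w1 = Cv₀ = (8, 5, 10)
w2 = Cw1 = (58, 61, 73)
Cw2 = (521, 371, 706)
w2·Cw2 = 58·521 + 61·371 + 73·706 = 104387; w2·w2 = 58·58 + 61·61 + 73·73 = 12414
λ ≈ 104387/12414 = 8.4088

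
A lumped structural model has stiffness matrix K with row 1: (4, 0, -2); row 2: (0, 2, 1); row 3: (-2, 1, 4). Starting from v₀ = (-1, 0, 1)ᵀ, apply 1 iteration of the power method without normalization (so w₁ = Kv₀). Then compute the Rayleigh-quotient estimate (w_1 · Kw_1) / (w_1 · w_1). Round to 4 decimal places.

w1 = Kv₀ = (4·(-1) + 0·0 + (-2)·1; 0·(-1) + 2·0 + 1·1; (-2)·(-1) + 1·0 + 4·1) = (-6, 1, 6)
Kw1 = (-36, 8, 37)
w1·Kw1 = (-6)·(-36) + 1·8 + 6·37 = 446; w1·w1 = (-6)·(-6) + 1·1 + 6·6 = 73
λ ≈ 446/73 = 6.1096

λ ≈ 6.1096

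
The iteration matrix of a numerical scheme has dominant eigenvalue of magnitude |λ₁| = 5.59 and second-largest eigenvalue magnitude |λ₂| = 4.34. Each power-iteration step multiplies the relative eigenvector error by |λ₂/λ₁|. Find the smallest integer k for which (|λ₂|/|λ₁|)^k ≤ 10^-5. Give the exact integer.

|λ₂/λ₁| = 4.34/5.59 = 0.77639
Need k ≥ ln(10^-5) / ln(0.77639) = -11.5129 / -0.2531 ≈ 45.487
Smallest integer k satisfying the bound: 46

46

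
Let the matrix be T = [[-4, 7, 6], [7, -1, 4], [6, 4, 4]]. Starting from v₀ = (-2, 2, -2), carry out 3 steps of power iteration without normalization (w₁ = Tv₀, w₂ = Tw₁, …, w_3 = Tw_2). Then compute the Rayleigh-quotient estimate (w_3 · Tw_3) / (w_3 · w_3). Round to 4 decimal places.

λ ≈ -1.2994

w1 = Tv₀ = (10, -24, -12)
w2 = Tw1 = (-280, 46, -84)
w3 = Tw2 = (938, -2342, -1832)
Tw3 = (-31138, 1580, -11068)
w3·Tw3 = 938·(-31138) + (-2342)·1580 + (-1832)·(-11068) = -12631228; w3·w3 = 938·938 + (-2342)·(-2342) + (-1832)·(-1832) = 9721032
λ ≈ -12631228/9721032 = -1.2994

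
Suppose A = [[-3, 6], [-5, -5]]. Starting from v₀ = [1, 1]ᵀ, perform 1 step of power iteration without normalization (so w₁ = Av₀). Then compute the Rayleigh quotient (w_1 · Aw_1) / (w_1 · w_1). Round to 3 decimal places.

w1 = Av₀ = (3, -10)
Aw1 = (-69, 35)
w1·Aw1 = 3·(-69) + (-10)·35 = -557; w1·w1 = 3·3 + (-10)·(-10) = 109
λ ≈ -557/109 = -5.110

λ ≈ -5.110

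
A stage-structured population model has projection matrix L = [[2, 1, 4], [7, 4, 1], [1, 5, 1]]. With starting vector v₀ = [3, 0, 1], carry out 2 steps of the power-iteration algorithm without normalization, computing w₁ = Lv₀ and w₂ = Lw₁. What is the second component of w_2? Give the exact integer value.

162

w1 = Lv₀ = (10, 22, 4)
w2 = Lw1 = (58, 162, 124)
The requested component of w2 is 162.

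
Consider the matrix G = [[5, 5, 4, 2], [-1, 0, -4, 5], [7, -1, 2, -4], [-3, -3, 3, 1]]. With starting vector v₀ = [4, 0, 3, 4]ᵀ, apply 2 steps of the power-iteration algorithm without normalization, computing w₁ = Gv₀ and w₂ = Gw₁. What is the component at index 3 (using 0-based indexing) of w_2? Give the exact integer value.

-77

w1 = Gv₀ = (5·4 + 5·0 + 4·3 + 2·4; (-1)·4 + 0·0 + (-4)·3 + 5·4; 7·4 + (-1)·0 + 2·3 + (-4)·4; (-3)·4 + (-3)·0 + 3·3 + 1·4) = (40, 4, 18, 1)
w2 = Gw1 = (5·40 + 5·4 + 4·18 + 2·1; (-1)·40 + 0·4 + (-4)·18 + 5·1; 7·40 + (-1)·4 + 2·18 + (-4)·1; (-3)·40 + (-3)·4 + 3·18 + 1·1) = (294, -107, 308, -77)
The requested component of w2 is -77.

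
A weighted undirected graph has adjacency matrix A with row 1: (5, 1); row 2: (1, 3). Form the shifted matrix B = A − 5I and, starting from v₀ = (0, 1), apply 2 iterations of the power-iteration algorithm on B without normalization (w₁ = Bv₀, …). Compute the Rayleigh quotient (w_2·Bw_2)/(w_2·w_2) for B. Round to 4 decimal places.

B = A − 5I has rows (0, 1); (1, -2)
w1 = Bv₀ = (1, -2)
w2 = Bw1 = (-2, 5)
Bw2 = (5, -12)
w2·Bw2 = -70; w2·w2 = 29; μ ≈ -70/29 = -2.4138

μ ≈ -2.4138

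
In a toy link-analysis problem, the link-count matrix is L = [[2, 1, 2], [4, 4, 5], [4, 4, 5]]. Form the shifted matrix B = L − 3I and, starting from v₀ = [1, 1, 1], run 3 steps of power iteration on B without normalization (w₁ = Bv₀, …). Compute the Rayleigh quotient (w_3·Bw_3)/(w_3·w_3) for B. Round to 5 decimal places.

B = L − 3I has rows (-1, 1, 2); (4, 1, 5); (4, 4, 2)
w1 = Bv₀ = (2, 10, 10)
w2 = Bw1 = (28, 68, 68)
w3 = Bw2 = (176, 520, 520)
Bw3 = (1384, 3824, 3824)
w3·Bw3 = 4220544; w3·w3 = 571776; μ ≈ 4220544/571776 = 7.38146

μ ≈ 7.38146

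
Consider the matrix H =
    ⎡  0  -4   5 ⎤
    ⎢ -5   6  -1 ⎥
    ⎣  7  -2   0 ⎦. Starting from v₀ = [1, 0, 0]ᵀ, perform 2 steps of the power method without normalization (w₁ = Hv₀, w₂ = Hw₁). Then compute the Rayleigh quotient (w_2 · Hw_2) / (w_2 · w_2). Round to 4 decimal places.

λ ≈ 7.6188

w1 = Hv₀ = (0, -5, 7)
w2 = Hw1 = (55, -37, 10)
Hw2 = (198, -507, 459)
w2·Hw2 = 55·198 + (-37)·(-507) + 10·459 = 34239; w2·w2 = 55·55 + (-37)·(-37) + 10·10 = 4494
λ ≈ 34239/4494 = 7.6188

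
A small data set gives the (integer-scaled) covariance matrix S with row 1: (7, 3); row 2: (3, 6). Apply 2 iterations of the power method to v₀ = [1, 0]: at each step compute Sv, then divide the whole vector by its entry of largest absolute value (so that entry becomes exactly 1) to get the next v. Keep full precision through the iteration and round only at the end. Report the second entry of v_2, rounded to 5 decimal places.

Sv0 = (7.000000, 3.000000); divide by 7.000000 → v1 = (1.000000, 0.428571)
Sv1 = (8.285714, 5.571429); divide by 8.285714 → v2 = (1.000000, 0.672414)
Requested entry of v2: 39/58 = 0.67241

0.67241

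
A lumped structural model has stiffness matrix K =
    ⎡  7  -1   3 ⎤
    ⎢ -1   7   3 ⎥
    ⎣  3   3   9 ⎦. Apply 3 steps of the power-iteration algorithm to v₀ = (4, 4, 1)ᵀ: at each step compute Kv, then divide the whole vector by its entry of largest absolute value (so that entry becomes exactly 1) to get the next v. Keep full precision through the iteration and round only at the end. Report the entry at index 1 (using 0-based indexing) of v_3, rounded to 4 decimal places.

Kv0 = (27.00000, 27.00000, 33.00000); divide by 33.00000 → v1 = (0.81818, 0.81818, 1.00000)
Kv1 = (7.90909, 7.90909, 13.90909); divide by 13.90909 → v2 = (0.56863, 0.56863, 1.00000)
Kv2 = (6.41176, 6.41176, 12.41176); divide by 12.41176 → v3 = (0.51659, 0.51659, 1.00000)
Requested entry of v3: 2943/5697 = 0.5166

0.5166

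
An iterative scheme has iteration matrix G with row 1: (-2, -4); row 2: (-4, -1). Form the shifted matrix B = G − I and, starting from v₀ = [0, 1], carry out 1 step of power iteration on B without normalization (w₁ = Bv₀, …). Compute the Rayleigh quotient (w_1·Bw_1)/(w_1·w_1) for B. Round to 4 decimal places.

B = G − I has rows (-3, -4); (-4, -2)
w1 = Bv₀ = (-4, -2)
Bw1 = (20, 20)
w1·Bw1 = -120; w1·w1 = 20; μ ≈ -120/20 = -6.0000

-6.0000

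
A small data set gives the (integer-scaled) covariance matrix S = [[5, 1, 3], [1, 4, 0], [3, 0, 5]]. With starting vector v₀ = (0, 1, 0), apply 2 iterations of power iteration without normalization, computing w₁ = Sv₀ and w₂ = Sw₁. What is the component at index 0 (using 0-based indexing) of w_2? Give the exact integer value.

9

w1 = Sv₀ = (5·0 + 1·1 + 3·0; 1·0 + 4·1 + 0·0; 3·0 + 0·1 + 5·0) = (1, 4, 0)
w2 = Sw1 = (5·1 + 1·4 + 3·0; 1·1 + 4·4 + 0·0; 3·1 + 0·4 + 5·0) = (9, 17, 3)
The requested component of w2 is 9.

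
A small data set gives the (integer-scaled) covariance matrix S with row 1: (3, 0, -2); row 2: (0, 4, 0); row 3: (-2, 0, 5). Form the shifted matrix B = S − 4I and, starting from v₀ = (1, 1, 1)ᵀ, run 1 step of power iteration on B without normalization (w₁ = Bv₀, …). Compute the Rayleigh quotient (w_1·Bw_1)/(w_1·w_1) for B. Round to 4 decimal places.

B = S − 4I has rows (-1, 0, -2); (0, 0, 0); (-2, 0, 1)
w1 = Bv₀ = ((-1)·1 + 0·1 + (-2)·1; 0·1 + 0·1 + 0·1; (-2)·1 + 0·1 + 1·1) = (-3, 0, -1)
Bw1 = (5, 0, 5)
w1·Bw1 = -20; w1·w1 = 10; μ ≈ -20/10 = -2.0000

-2.0000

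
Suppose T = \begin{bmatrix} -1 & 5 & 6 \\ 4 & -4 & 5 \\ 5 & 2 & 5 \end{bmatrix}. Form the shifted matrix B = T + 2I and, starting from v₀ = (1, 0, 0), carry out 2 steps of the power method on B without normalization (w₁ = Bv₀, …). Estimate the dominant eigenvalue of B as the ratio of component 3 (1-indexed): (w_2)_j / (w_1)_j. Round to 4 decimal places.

B = T + 2I has rows (1, 5, 6); (4, -2, 5); (5, 2, 7)
w1 = Bv₀ = (1, 4, 5)
w2 = Bw1 = (51, 21, 48)
Ratio: 48/5 = 9.6000

μ ≈ 9.6000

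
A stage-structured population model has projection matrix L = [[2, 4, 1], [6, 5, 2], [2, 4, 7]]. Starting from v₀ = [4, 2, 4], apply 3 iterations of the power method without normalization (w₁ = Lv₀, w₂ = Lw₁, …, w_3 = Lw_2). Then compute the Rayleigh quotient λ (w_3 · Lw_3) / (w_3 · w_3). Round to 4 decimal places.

11.0699

w1 = Lv₀ = (2·4 + 4·2 + 1·4; 6·4 + 5·2 + 2·4; 2·4 + 4·2 + 7·4) = (20, 42, 44)
w2 = Lw1 = (2·20 + 4·42 + 1·44; 6·20 + 5·42 + 2·44; 2·20 + 4·42 + 7·44) = (252, 418, 516)
w3 = Lw2 = (2692, 4634, 5788)
Lw3 = (29708, 50898, 64436)
w3·Lw3 = 2692·29708 + 4634·50898 + 5788·64436 = 688790836; w3·w3 = 2692·2692 + 4634·4634 + 5788·5788 = 62221764
λ ≈ 688790836/62221764 = 11.0699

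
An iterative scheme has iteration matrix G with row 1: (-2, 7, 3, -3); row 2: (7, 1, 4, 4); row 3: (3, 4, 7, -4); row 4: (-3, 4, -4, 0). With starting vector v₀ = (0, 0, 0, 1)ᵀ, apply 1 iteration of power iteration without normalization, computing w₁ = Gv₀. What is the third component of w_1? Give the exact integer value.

-4

w1 = Gv₀ = (-3, 4, -4, 0)
The requested component of w1 is -4.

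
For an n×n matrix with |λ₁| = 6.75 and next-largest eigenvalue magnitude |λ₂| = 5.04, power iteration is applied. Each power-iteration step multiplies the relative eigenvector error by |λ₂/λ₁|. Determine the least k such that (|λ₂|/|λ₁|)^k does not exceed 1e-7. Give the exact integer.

56

|λ₂/λ₁| = 5.04/6.75 = 0.74667
Need k ≥ ln(1e-7) / ln(0.74667) = -16.1181 / -0.2921 ≈ 55.173
Smallest integer k satisfying the bound: 56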